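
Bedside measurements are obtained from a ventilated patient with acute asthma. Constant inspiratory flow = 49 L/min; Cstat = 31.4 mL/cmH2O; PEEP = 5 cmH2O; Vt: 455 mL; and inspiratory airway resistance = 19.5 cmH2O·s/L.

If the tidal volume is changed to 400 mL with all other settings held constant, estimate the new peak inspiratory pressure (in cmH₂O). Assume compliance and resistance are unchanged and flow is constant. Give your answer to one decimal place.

Flow: 49 L/min ÷ 60 = 0.8167 L/s.
PIP = Vt/C + R·V̇ + PEEP (constant-flow equation of motion).
Only the elastic term changes: ΔPIP = ΔVt / C = (400 − 455) / 31.4 = -1.752 cmH2O.
Original PIP = 455/31.4 + 19.5×0.8167 + 5 = 35.416 cmH2O; new PIP = 35.416 + (-1.752) = 33.664 cmH2O.

33.7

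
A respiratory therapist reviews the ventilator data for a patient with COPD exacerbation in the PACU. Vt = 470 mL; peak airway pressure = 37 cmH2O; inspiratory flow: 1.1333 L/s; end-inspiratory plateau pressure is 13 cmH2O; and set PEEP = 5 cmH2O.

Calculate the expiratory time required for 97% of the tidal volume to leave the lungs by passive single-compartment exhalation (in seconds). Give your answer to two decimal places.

R = (PIP − Pplat)/V̇ = (37 − 13) / 1.1333 = 24.0/1.1333 = 21.177 cmH2O·s/L.
C = Vt/(Pplat − PEEP) = 470.0 / (13 − 5) = 470.0/8.0 = 58.75 mL/cmH2O.
τ = R × C = 21.177 × 0.05875 L/cmH2O = 1.244 s.
t = −τ·ln(1 − 0.97) = −1.244·ln(0.03) = 4.362 s.

4.36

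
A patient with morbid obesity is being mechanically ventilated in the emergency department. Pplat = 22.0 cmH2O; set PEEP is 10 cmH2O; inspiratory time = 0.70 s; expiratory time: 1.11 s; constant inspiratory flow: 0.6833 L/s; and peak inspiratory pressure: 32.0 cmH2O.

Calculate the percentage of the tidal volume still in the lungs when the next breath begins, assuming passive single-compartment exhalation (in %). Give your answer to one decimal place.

Vt = flow × Ti = 0.6833 L/s × 0.70 s × 1000 mL/L = 478.31 mL.
R = (PIP − Pplat)/V̇ = (32.0 − 22.0) / 0.6833 = 10.0/0.6833 = 14.635 cmH2O·s/L.
C = Vt/(Pplat − PEEP) = 478.31 / (22.0 − 10) = 478.31/12.0 = 39.859 mL/cmH2O.
τ = R × C = 14.635 × 0.03986 L/cmH2O = 0.5834 s.
Fraction remaining at end-expiration = e^(−Te/τ) = e^(−1.11/0.5834) = 0.1492 → 14.92%.

14.9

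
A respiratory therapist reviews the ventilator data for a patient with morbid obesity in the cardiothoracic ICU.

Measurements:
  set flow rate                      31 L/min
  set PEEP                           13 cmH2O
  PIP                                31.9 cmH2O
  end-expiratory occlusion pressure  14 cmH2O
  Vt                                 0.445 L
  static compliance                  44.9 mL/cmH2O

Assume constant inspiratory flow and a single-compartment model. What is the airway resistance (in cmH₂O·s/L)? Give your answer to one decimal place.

Flow: 31 L/min ÷ 60 = 0.5167 L/s.
Total PEEP = 14 cmH2O (set 13 + intrinsic 1); this is the baseline alveolar pressure.
Equation of motion (constant flow): PIP = Vt/C + R·V̇ + PEEP.
R·V̇ = PIP − Vt/C − PEEP = 31.9 − 445/44.9 − 14 = 31.9 − 9.911 − 14 = 7.989 cmH2O.
R = 7.989 / 0.5167 = 15.462 cmH2O·s/L.

15.5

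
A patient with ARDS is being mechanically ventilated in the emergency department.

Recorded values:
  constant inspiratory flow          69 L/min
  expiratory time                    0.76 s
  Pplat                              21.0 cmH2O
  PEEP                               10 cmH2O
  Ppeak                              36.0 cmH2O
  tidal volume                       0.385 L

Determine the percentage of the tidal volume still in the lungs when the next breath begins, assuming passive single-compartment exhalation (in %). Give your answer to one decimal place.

18.9

Flow: 69 L/min ÷ 60 = 1.15 L/s.
R = (PIP − Pplat)/V̇ = (36.0 − 21.0) / 1.15 = 15.0/1.15 = 13.043 cmH2O·s/L.
C = Vt/(Pplat − PEEP) = 385.0 / (21.0 − 10) = 385.0/11.0 = 35.0 mL/cmH2O.
τ = R × C = 13.043 × 0.035 L/cmH2O = 0.4565 s.
Fraction remaining at end-expiration = e^(−Te/τ) = e^(−0.76/0.4565) = 0.1892 → 18.92%.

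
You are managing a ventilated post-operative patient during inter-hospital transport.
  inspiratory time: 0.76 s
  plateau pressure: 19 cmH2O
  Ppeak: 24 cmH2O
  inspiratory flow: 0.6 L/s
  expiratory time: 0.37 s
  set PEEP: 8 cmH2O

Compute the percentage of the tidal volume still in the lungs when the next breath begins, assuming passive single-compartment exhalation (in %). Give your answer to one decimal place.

Vt = flow × Ti = 0.6 L/s × 0.76 s × 1000 mL/L = 456.0 mL.
R = (PIP − Pplat)/V̇ = (24 − 19) / 0.6 = 5.0/0.6 = 8.333 cmH2O·s/L.
C = Vt/(Pplat − PEEP) = 456.0 / (19 − 8) = 456.0/11.0 = 41.455 mL/cmH2O.
τ = R × C = 8.333 × 0.04146 L/cmH2O = 0.3455 s.
Fraction remaining at end-expiration = e^(−Te/τ) = e^(−0.37/0.3455) = 0.3427 → 34.27%.

34.3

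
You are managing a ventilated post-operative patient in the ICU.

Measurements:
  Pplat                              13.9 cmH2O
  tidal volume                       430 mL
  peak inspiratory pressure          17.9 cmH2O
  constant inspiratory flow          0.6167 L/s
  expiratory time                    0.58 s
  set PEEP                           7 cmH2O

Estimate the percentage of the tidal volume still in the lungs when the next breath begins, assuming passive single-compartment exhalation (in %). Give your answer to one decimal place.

23.8

R = (PIP − Pplat)/V̇ = (17.9 − 13.9) / 0.6167 = 4.0/0.6167 = 6.486 cmH2O·s/L.
C = Vt/(Pplat − PEEP) = 430.0 / (13.9 − 7) = 430.0/6.9 = 62.319 mL/cmH2O.
τ = R × C = 6.486 × 0.06232 L/cmH2O = 0.4042 s.
Fraction remaining at end-expiration = e^(−Te/τ) = e^(−0.58/0.4042) = 0.2381 → 23.81%.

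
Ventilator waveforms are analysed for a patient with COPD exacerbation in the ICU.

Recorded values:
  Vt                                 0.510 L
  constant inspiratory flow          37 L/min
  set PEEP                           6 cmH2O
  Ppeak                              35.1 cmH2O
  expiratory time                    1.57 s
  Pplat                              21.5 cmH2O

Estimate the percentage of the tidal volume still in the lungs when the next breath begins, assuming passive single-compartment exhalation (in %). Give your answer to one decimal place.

11.5

Flow: 37 L/min ÷ 60 = 0.6167 L/s.
R = (PIP − Pplat)/V̇ = (35.1 − 21.5) / 0.6167 = 13.6/0.6167 = 22.053 cmH2O·s/L.
C = Vt/(Pplat − PEEP) = 510.0 / (21.5 − 6) = 510.0/15.5 = 32.903 mL/cmH2O.
τ = R × C = 22.053 × 0.0329 L/cmH2O = 0.7255 s.
Fraction remaining at end-expiration = e^(−Te/τ) = e^(−1.57/0.7255) = 0.1149 → 11.49%.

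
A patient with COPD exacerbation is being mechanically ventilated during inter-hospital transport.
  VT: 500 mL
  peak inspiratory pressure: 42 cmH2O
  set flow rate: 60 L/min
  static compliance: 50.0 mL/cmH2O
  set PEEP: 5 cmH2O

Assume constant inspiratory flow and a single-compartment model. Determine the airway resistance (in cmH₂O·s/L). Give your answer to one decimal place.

Flow: 60 L/min ÷ 60 = 1 L/s.
Equation of motion (constant flow): PIP = Vt/C + R·V̇ + PEEP.
R·V̇ = PIP − Vt/C − PEEP = 42 − 500/50.0 − 5 = 42 − 10.0 − 5 = 27.0 cmH2O.
R = 27.0 / 1 = 27.0 cmH2O·s/L.

27.0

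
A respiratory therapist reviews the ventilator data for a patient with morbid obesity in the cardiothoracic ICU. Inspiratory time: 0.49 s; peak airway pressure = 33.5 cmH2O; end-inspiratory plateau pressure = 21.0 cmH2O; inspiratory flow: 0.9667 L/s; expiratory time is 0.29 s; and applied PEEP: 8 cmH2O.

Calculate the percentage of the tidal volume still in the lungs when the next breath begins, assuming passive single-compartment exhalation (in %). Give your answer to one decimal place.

54.0

Vt = flow × Ti = 0.9667 L/s × 0.49 s × 1000 mL/L = 473.68 mL.
R = (PIP − Pplat)/V̇ = (33.5 − 21.0) / 0.9667 = 12.5/0.9667 = 12.931 cmH2O·s/L.
C = Vt/(Pplat − PEEP) = 473.68 / (21.0 − 8) = 473.68/13.0 = 36.437 mL/cmH2O.
τ = R × C = 12.931 × 0.03644 L/cmH2O = 0.4712 s.
Fraction remaining at end-expiration = e^(−Te/τ) = e^(−0.29/0.4712) = 0.5404 → 54.04%.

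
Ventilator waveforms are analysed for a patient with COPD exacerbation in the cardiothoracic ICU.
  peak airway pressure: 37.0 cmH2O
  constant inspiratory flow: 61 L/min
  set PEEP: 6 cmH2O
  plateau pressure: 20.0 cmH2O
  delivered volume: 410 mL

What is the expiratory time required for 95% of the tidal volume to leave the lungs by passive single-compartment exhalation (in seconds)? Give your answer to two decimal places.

1.47

Flow: 61 L/min ÷ 60 = 1.0167 L/s.
R = (PIP − Pplat)/V̇ = (37.0 − 20.0) / 1.0167 = 17.0/1.0167 = 16.721 cmH2O·s/L.
C = Vt/(Pplat − PEEP) = 410.0 / (20.0 − 6) = 410.0/14.0 = 29.286 mL/cmH2O.
τ = R × C = 16.721 × 0.02929 L/cmH2O = 0.4898 s.
t = −τ·ln(1 − 0.95) = −0.4898·ln(0.05) = 1.467 s.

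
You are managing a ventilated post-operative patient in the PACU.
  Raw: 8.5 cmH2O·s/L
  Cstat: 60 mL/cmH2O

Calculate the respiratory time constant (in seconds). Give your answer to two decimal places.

τ = R × C = 8.5 × 60 mL/cmH2O = 8.5 × 0.060 L/cmH2O = 0.51 s.

0.51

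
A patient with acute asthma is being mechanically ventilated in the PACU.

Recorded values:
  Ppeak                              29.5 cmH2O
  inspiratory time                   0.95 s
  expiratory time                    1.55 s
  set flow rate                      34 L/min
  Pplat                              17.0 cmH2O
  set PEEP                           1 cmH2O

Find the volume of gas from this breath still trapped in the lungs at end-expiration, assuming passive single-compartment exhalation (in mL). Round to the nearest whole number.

Flow: 34 L/min ÷ 60 = 0.5667 L/s.
Vt = flow × Ti = 0.5667 L/s × 0.95 s × 1000 mL/L = 538.37 mL.
R = (PIP − Pplat)/V̇ = (29.5 − 17.0) / 0.5667 = 12.5/0.5667 = 22.058 cmH2O·s/L.
C = Vt/(Pplat − PEEP) = 538.37 / (17.0 − 1) = 538.37/16.0 = 33.648 mL/cmH2O.
τ = R × C = 22.058 × 0.03365 L/cmH2O = 0.7423 s.
Fraction remaining = e^(−Te/τ) = e^(−1.55/0.7423) = 0.1239.
Trapped volume = 538.37 × 0.1239 = 66.704 mL.

67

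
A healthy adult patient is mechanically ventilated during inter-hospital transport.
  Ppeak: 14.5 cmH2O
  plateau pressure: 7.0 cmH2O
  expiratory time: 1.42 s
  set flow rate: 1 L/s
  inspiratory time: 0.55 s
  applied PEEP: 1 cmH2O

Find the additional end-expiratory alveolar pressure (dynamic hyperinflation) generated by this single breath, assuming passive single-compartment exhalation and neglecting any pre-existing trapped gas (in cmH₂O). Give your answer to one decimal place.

0.8

Vt = flow × Ti = 1 L/s × 0.55 s × 1000 mL/L = 550.0 mL.
R = (PIP − Pplat)/V̇ = (14.5 − 7.0) / 1 = 7.5/1 = 7.5 cmH2O·s/L.
C = Vt/(Pplat − PEEP) = 550.0 / (7.0 − 1) = 550.0/6.0 = 91.667 mL/cmH2O.
τ = R × C = 7.5 × 0.09167 L/cmH2O = 0.6875 s.
Fraction remaining = e^(−Te/τ) = e^(−1.42/0.6875) = 0.1268; trapped volume = 550.0 × 0.1268 = 69.74 mL.
Additional alveolar pressure from trapping ≈ V_trapped / C = 69.74 / 91.667 = 0.7608 cmH2O.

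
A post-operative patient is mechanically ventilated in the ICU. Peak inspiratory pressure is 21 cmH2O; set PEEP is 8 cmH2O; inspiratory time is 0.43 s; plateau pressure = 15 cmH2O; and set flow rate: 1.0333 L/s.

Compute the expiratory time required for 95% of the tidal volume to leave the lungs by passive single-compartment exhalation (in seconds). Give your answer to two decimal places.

Vt = flow × Ti = 1.0333 L/s × 0.43 s × 1000 mL/L = 444.32 mL.
R = (PIP − Pplat)/V̇ = (21 − 15) / 1.0333 = 6.0/1.0333 = 5.807 cmH2O·s/L.
C = Vt/(Pplat − PEEP) = 444.32 / (15 − 8) = 444.32/7.0 = 63.474 mL/cmH2O.
τ = R × C = 5.807 × 0.06347 L/cmH2O = 0.3686 s.
t = −τ·ln(1 − 0.95) = −0.3686·ln(0.05) = 1.104 s.

1.10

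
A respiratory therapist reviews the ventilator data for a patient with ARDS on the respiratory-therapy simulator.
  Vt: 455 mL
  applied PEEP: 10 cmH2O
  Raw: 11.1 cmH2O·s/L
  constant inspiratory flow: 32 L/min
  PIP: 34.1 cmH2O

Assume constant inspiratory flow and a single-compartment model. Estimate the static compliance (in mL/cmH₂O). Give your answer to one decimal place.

Flow: 32 L/min ÷ 60 = 0.5333 L/s.
Equation of motion (constant flow): PIP = Vt/C + R·V̇ + PEEP.
Vt/C = PIP − R·V̇ − PEEP = 34.1 − 11.1×0.5333 − 10 = 34.1 − 5.92 − 10 = 18.18 cmH2O.
C = Vt / 18.18 = 455 / 18.18 = 25.028 mL/cmH2O.

25.0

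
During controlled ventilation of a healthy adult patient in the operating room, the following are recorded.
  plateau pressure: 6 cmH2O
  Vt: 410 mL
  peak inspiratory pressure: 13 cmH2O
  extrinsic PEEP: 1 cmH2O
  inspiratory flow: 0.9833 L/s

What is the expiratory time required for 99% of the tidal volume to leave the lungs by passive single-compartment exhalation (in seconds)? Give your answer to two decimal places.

R = (PIP − Pplat)/V̇ = (13 − 6) / 0.9833 = 7.0/0.9833 = 7.119 cmH2O·s/L.
C = Vt/(Pplat − PEEP) = 410.0 / (6 − 1) = 410.0/5.0 = 82.0 mL/cmH2O.
τ = R × C = 7.119 × 0.082 L/cmH2O = 0.5838 s.
t = −τ·ln(1 − 0.99) = −0.5838·ln(0.01) = 2.688 s.

2.69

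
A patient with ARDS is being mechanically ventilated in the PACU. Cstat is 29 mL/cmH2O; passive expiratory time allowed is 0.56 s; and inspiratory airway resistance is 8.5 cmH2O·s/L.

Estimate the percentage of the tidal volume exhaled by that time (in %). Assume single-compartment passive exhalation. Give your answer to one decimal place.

τ = R × C = 8.5 × 29 mL/cmH2O = 8.5 × 0.029 L/cmH2O = 0.2465 s.
Passive exhalation: V(t)/V₀ = e^(−t/τ) = e^(−0.56/0.2465) = 0.1031.
Fraction exhaled = 1 − 0.1031 = 0.8969 → 89.69%.

89.7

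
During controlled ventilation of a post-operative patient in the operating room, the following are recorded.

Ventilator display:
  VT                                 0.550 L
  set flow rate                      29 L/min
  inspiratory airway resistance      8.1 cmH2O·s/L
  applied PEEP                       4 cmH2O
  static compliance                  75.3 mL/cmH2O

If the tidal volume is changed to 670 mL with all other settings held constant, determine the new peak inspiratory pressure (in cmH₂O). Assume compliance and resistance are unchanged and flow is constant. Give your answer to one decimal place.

16.8

Flow: 29 L/min ÷ 60 = 0.4833 L/s.
PIP = Vt/C + R·V̇ + PEEP (constant-flow equation of motion).
Only the elastic term changes: ΔPIP = ΔVt / C = (670 − 550) / 75.3 = 1.594 cmH2O.
Original PIP = 550/75.3 + 8.1×0.4833 + 4 = 15.219 cmH2O; new PIP = 15.219 + (1.594) = 16.813 cmH2O.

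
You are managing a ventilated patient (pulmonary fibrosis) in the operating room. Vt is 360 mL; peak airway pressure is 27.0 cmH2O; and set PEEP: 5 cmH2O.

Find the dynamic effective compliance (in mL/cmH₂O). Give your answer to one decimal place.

16.4

Dynamic compliance = Vt / (PIP − PEEP) = 360 / (27.0 − 5) = 360 / 22.0 = 16.364 mL/cmH2O.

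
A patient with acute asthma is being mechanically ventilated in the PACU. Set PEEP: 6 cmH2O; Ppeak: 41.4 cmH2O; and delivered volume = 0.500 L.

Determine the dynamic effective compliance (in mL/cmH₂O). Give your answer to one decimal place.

Dynamic compliance = Vt / (PIP − PEEP) = 500 / (41.4 − 6) = 500 / 35.4 = 14.124 mL/cmH2O.

14.1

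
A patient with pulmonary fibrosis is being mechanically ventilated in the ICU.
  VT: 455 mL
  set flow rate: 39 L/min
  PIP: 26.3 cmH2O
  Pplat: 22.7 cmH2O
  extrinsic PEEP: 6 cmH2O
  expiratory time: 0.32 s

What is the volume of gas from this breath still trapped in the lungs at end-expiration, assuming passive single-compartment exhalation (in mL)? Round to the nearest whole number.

55

Flow: 39 L/min ÷ 60 = 0.65 L/s.
R = (PIP − Pplat)/V̇ = (26.3 − 22.7) / 0.65 = 3.6/0.65 = 5.538 cmH2O·s/L.
C = Vt/(Pplat − PEEP) = 455.0 / (22.7 − 6) = 455.0/16.7 = 27.246 mL/cmH2O.
τ = R × C = 5.538 × 0.02725 L/cmH2O = 0.1509 s.
Fraction remaining = e^(−Te/τ) = e^(−0.32/0.1509) = 0.12.
Trapped volume = 455.0 × 0.12 = 54.6 mL.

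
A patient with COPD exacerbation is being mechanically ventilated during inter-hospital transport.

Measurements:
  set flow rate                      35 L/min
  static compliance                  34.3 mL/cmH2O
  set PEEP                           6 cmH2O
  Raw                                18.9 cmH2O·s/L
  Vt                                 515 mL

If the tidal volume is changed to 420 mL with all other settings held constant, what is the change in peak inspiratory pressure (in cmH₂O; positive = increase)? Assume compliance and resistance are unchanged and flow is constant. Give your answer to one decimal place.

-2.8

PIP = Vt/C + R·V̇ + PEEP (constant-flow equation of motion).
Only the elastic term changes: ΔPIP = ΔVt / C = (420 − 515) / 34.3 = -2.77 cmH2O.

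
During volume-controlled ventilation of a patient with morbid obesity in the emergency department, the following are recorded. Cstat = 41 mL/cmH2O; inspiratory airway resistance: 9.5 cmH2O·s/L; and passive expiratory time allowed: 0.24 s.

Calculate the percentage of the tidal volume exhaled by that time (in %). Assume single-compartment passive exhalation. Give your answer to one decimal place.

46.0

τ = R × C = 9.5 × 41 mL/cmH2O = 9.5 × 0.041 L/cmH2O = 0.3895 s.
Passive exhalation: V(t)/V₀ = e^(−t/τ) = e^(−0.24/0.3895) = 0.54.
Fraction exhaled = 1 − 0.54 = 0.46 → 46.0%.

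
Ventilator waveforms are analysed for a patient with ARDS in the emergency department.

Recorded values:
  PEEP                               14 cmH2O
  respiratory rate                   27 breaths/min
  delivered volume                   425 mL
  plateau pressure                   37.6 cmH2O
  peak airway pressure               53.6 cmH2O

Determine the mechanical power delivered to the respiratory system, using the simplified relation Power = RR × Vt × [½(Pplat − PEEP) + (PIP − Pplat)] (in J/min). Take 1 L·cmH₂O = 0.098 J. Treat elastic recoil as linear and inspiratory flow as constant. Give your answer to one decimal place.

31.3

Per-breath work = Vt × [½(Pplat−PEEP) + (PIP−Pplat)] = 0.425 × [0.5×23.6 + 16.0] = 0.425 × 27.8 = 11.815 L·cmH2O.
Power = 27 × 11.815 = 319.01 L·cmH2O/min.
× 0.098 J/(L·cmH2O) → 31.263 J/min.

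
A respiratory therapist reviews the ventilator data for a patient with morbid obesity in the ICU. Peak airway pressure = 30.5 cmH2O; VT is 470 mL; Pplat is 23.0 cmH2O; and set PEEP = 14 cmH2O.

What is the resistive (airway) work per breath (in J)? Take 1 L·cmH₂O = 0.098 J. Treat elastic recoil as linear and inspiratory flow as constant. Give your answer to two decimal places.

With constant inspiratory flow the resistive pressure is constant at PIP − Pplat = 30.5 − 23.0 = 7.5 cmH2O, so resistive work = 7.5 × 0.470 = 3.525 L·cmH2O.
× 0.098 J/(L·cmH2O) → 0.3455 J.

0.35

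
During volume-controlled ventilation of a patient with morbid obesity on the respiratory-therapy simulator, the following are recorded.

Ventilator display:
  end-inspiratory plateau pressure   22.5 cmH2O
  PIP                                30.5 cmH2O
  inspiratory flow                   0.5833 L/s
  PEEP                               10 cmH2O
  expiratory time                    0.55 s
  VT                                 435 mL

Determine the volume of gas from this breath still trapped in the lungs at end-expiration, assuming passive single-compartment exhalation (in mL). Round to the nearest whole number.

137

R = (PIP − Pplat)/V̇ = (30.5 − 22.5) / 0.5833 = 8.0/0.5833 = 13.715 cmH2O·s/L.
C = Vt/(Pplat − PEEP) = 435.0 / (22.5 − 10) = 435.0/12.5 = 34.8 mL/cmH2O.
τ = R × C = 13.715 × 0.0348 L/cmH2O = 0.4773 s.
Fraction remaining = e^(−Te/τ) = e^(−0.55/0.4773) = 0.3159.
Trapped volume = 435.0 × 0.3159 = 137.42 mL.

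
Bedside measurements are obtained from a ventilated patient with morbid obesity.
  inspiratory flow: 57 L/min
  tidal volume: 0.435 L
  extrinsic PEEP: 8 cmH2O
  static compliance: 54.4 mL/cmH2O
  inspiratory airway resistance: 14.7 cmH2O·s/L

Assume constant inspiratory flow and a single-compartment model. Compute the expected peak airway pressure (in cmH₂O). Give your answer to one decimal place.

Flow: 57 L/min ÷ 60 = 0.95 L/s.
Equation of motion (constant flow): PIP = Vt/C + R·V̇ + PEEP.
PIP = 435/54.4 + 14.7×0.95 + 8 = 7.996 + 13.965 + 8 = 29.961 cmH2O.

30.0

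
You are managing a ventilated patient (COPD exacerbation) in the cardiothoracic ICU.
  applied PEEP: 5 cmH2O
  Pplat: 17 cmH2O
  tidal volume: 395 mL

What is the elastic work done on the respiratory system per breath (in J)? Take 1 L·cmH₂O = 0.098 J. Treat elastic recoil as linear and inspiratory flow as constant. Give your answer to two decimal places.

0.23

Elastic work ≈ ½ × (Pplat − PEEP) × Vt = 0.5 × (17 − 5) × 0.395 L = 0.5 × 12.0 × 0.395 = 2.37 L·cmH2O.
× 0.098 J/(L·cmH2O) → 0.2323 J.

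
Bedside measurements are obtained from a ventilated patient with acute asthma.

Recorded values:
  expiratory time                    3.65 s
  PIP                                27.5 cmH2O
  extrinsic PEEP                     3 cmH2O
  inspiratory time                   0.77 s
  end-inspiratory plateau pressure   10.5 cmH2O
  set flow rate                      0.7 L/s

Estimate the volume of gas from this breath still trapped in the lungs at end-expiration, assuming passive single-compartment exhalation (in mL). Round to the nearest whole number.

Vt = flow × Ti = 0.7 L/s × 0.77 s × 1000 mL/L = 539.0 mL.
R = (PIP − Pplat)/V̇ = (27.5 − 10.5) / 0.7 = 17.0/0.7 = 24.286 cmH2O·s/L.
C = Vt/(Pplat − PEEP) = 539.0 / (10.5 − 3) = 539.0/7.5 = 71.867 mL/cmH2O.
τ = R × C = 24.286 × 0.07187 L/cmH2O = 1.745 s.
Fraction remaining = e^(−Te/τ) = e^(−3.65/1.745) = 0.1235.
Trapped volume = 539.0 × 0.1235 = 66.567 mL.

67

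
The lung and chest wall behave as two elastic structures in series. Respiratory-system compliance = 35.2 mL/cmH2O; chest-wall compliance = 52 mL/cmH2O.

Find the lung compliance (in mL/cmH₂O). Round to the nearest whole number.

1/CL = 1/Crs − 1/Ccw.
1/CL = 1/35.2 − 1/52 = 0.009178.
CL = 108.96 mL/cmH2O.

109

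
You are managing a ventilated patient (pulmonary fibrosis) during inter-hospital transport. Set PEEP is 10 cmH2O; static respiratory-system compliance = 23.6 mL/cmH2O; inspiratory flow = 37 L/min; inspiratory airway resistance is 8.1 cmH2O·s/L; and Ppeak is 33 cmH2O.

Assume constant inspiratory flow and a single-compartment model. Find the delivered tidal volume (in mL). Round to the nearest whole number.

425

Flow: 37 L/min ÷ 60 = 0.6167 L/s.
Equation of motion (constant flow): PIP = Vt/C + R·V̇ + PEEP.
Vt/C = PIP − R·V̇ − PEEP = 33 − 4.995 − 10 = 18.005 cmH2O.
Vt = C × 18.005 = 23.6 × 18.005 = 424.92 mL.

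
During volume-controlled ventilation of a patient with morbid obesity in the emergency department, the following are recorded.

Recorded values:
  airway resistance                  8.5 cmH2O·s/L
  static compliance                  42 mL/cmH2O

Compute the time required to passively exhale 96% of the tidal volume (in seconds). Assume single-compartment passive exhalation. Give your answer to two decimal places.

τ = R × C = 8.5 × 42 mL/cmH2O = 8.5 × 0.042 L/cmH2O = 0.357 s.
Exhaled fraction f = 1 − e^(−t/τ) → t = −τ·ln(1 − f) = −0.357·ln(0.04) = 1.149 s.

1.15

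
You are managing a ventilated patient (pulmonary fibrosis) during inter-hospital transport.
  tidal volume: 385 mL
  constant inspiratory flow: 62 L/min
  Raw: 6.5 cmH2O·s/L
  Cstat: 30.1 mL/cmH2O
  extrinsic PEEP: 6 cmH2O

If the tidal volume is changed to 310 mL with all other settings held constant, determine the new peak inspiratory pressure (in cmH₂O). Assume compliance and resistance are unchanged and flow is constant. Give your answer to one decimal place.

23.0

Flow: 62 L/min ÷ 60 = 1.0333 L/s.
PIP = Vt/C + R·V̇ + PEEP (constant-flow equation of motion).
Only the elastic term changes: ΔPIP = ΔVt / C = (310 − 385) / 30.1 = -2.492 cmH2O.
Original PIP = 385/30.1 + 6.5×1.0333 + 6 = 25.507 cmH2O; new PIP = 25.507 + (-2.492) = 23.015 cmH2O.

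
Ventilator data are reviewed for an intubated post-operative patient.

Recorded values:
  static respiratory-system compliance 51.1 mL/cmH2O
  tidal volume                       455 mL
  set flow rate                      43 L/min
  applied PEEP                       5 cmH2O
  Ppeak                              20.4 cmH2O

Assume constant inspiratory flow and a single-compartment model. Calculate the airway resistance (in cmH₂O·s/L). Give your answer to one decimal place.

Flow: 43 L/min ÷ 60 = 0.7167 L/s.
Equation of motion (constant flow): PIP = Vt/C + R·V̇ + PEEP.
R·V̇ = PIP − Vt/C − PEEP = 20.4 − 455/51.1 − 5 = 20.4 − 8.904 − 5 = 6.496 cmH2O.
R = 6.496 / 0.7167 = 9.064 cmH2O·s/L.

9.1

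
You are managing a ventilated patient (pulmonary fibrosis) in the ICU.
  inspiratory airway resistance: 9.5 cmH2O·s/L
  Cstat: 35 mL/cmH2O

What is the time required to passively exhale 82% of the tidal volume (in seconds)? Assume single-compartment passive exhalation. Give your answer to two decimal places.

0.57

τ = R × C = 9.5 × 35 mL/cmH2O = 9.5 × 0.035 L/cmH2O = 0.3325 s.
Exhaled fraction f = 1 − e^(−t/τ) → t = −τ·ln(1 − f) = −0.3325·ln(0.18) = 0.5702 s.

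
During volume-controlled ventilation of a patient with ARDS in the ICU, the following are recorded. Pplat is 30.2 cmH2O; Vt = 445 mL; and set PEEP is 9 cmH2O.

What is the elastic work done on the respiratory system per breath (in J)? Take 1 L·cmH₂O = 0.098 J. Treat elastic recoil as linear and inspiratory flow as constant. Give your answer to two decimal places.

Elastic work ≈ ½ × (Pplat − PEEP) × Vt = 0.5 × (30.2 − 9) × 0.445 L = 0.5 × 21.2 × 0.445 = 4.717 L·cmH2O.
× 0.098 J/(L·cmH2O) → 0.4623 J.

0.46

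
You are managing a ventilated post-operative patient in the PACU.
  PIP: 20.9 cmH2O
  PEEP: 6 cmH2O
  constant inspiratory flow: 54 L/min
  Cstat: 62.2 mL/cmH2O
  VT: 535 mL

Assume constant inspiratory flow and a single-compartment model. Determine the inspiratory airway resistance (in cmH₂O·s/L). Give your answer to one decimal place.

Flow: 54 L/min ÷ 60 = 0.9 L/s.
Equation of motion (constant flow): PIP = Vt/C + R·V̇ + PEEP.
R·V̇ = PIP − Vt/C − PEEP = 20.9 − 535/62.2 − 6 = 20.9 − 8.601 − 6 = 6.299 cmH2O.
R = 6.299 / 0.9 = 6.999 cmH2O·s/L.

7.0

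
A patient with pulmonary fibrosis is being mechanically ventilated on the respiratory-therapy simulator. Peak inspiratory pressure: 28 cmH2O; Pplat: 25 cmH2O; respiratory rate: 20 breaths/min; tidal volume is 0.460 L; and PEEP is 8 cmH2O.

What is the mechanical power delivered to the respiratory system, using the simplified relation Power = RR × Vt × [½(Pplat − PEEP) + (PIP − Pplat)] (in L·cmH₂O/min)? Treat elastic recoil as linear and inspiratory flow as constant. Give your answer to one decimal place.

105.8

Per-breath work = Vt × [½(Pplat−PEEP) + (PIP−Pplat)] = 0.460 × [0.5×17.0 + 3.0] = 0.460 × 11.5 = 5.29 L·cmH2O.
Power = 20 × 5.29 = 105.8 L·cmH2O/min.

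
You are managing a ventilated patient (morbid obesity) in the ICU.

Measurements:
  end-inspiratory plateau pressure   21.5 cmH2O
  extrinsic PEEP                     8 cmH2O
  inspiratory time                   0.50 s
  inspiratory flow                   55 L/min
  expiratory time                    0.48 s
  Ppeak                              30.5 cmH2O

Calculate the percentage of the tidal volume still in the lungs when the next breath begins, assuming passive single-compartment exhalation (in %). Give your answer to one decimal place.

Flow: 55 L/min ÷ 60 = 0.9167 L/s.
Vt = flow × Ti = 0.9167 L/s × 0.50 s × 1000 mL/L = 458.35 mL.
R = (PIP − Pplat)/V̇ = (30.5 − 21.5) / 0.9167 = 9.0/0.9167 = 9.818 cmH2O·s/L.
C = Vt/(Pplat − PEEP) = 458.35 / (21.5 − 8) = 458.35/13.5 = 33.952 mL/cmH2O.
τ = R × C = 9.818 × 0.03395 L/cmH2O = 0.3333 s.
Fraction remaining at end-expiration = e^(−Te/τ) = e^(−0.48/0.3333) = 0.2369 → 23.69%.

23.7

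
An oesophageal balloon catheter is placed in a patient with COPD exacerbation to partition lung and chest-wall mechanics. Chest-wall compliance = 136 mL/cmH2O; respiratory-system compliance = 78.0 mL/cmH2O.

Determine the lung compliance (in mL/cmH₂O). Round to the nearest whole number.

1/CL = 1/Crs − 1/Ccw.
1/CL = 1/78.0 − 1/136 = 0.005468.
CL = 182.88 mL/cmH2O.

183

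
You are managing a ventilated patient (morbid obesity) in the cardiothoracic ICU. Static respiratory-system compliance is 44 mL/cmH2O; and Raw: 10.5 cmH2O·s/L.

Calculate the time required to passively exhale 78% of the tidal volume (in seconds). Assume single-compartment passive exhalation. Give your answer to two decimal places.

0.70

τ = R × C = 10.5 × 44 mL/cmH2O = 10.5 × 0.044 L/cmH2O = 0.462 s.
Exhaled fraction f = 1 − e^(−t/τ) → t = −τ·ln(1 − f) = −0.462·ln(0.22) = 0.6995 s.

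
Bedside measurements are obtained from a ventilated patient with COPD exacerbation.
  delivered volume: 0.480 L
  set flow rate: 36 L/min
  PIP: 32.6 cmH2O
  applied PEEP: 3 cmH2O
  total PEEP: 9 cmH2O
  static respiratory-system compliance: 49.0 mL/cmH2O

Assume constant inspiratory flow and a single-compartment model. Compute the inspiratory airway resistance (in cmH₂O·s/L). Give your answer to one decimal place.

Flow: 36 L/min ÷ 60 = 0.6 L/s.
Total PEEP = 9 cmH2O (set 3 + intrinsic 6); this is the baseline alveolar pressure.
Equation of motion (constant flow): PIP = Vt/C + R·V̇ + PEEP.
R·V̇ = PIP − Vt/C − PEEP = 32.6 − 480/49.0 − 9 = 32.6 − 9.796 − 9 = 13.804 cmH2O.
R = 13.804 / 0.6 = 23.007 cmH2O·s/L.

23.0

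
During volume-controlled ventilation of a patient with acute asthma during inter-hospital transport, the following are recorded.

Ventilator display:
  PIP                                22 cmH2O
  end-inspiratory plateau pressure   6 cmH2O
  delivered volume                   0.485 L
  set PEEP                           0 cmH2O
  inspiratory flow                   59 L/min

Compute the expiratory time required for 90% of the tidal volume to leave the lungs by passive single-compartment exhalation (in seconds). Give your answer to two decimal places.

3.03

Flow: 59 L/min ÷ 60 = 0.9833 L/s.
R = (PIP − Pplat)/V̇ = (22 − 6) / 0.9833 = 16.0/0.9833 = 16.272 cmH2O·s/L.
C = Vt/(Pplat − PEEP) = 485.0 / (6 − 0) = 485.0/6.0 = 80.833 mL/cmH2O.
τ = R × C = 16.272 × 0.08083 L/cmH2O = 1.315 s.
t = −τ·ln(1 − 0.90) = −1.315·ln(0.1) = 3.028 s.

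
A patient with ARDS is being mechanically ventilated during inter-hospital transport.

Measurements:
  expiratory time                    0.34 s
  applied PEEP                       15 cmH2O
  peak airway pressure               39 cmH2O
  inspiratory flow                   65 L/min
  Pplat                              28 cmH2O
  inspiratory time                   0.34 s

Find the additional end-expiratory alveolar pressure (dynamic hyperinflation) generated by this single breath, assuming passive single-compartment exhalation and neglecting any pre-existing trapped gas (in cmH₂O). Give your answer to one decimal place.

Flow: 65 L/min ÷ 60 = 1.0833 L/s.
Vt = flow × Ti = 1.0833 L/s × 0.34 s × 1000 mL/L = 368.32 mL.
R = (PIP − Pplat)/V̇ = (39 − 28) / 1.0833 = 11.0/1.0833 = 10.154 cmH2O·s/L.
C = Vt/(Pplat − PEEP) = 368.32 / (28 − 15) = 368.32/13.0 = 28.332 mL/cmH2O.
τ = R × C = 10.154 × 0.02833 L/cmH2O = 0.2877 s.
Fraction remaining = e^(−Te/τ) = e^(−0.34/0.2877) = 0.3067; trapped volume = 368.32 × 0.3067 = 112.96 mL.
Additional alveolar pressure from trapping ≈ V_trapped / C = 112.96 / 28.332 = 3.987 cmH2O.

4.0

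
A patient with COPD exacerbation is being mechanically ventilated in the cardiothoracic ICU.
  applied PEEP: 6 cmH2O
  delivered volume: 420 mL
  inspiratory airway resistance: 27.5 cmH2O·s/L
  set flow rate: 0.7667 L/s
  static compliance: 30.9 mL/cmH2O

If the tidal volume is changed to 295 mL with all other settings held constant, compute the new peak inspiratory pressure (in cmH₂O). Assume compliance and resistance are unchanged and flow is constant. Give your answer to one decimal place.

PIP = Vt/C + R·V̇ + PEEP (constant-flow equation of motion).
Only the elastic term changes: ΔPIP = ΔVt / C = (295 − 420) / 30.9 = -4.045 cmH2O.
Original PIP = 420/30.9 + 27.5×0.7667 + 6 = 40.676 cmH2O; new PIP = 40.676 + (-4.045) = 36.631 cmH2O.

36.6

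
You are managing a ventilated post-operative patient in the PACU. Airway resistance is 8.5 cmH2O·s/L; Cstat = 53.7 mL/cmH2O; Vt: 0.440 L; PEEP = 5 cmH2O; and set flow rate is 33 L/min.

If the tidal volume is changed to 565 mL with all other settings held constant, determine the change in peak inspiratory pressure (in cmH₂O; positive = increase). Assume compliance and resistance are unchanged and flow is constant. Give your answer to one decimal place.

PIP = Vt/C + R·V̇ + PEEP (constant-flow equation of motion).
Only the elastic term changes: ΔPIP = ΔVt / C = (565 − 440) / 53.7 = 2.328 cmH2O.

2.3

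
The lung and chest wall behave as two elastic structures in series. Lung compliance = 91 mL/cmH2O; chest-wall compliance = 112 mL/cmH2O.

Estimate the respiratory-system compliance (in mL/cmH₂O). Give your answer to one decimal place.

50.2

Lung and chest wall are elastances in series: 1/Crs = 1/CL + 1/Ccw.
1/Crs = 1/91 + 1/112 = 0.01992.
Crs = 50.201 mL/cmH2O.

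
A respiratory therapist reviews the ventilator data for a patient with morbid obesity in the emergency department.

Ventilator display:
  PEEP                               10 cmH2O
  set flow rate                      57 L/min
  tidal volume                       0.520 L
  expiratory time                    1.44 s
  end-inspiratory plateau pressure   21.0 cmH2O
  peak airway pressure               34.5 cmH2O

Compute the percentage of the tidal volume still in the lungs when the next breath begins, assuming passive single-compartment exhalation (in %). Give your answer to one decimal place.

11.7

Flow: 57 L/min ÷ 60 = 0.95 L/s.
R = (PIP − Pplat)/V̇ = (34.5 − 21.0) / 0.95 = 13.5/0.95 = 14.211 cmH2O·s/L.
C = Vt/(Pplat − PEEP) = 520.0 / (21.0 − 10) = 520.0/11.0 = 47.273 mL/cmH2O.
τ = R × C = 14.211 × 0.04727 L/cmH2O = 0.6718 s.
Fraction remaining at end-expiration = e^(−Te/τ) = e^(−1.44/0.6718) = 0.1172 → 11.72%.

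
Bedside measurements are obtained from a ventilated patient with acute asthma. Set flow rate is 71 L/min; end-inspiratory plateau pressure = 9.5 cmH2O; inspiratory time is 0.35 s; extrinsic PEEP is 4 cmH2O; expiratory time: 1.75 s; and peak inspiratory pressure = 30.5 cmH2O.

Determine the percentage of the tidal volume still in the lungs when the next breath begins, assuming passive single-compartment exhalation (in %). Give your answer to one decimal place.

27.0

Flow: 71 L/min ÷ 60 = 1.1833 L/s.
Vt = flow × Ti = 1.1833 L/s × 0.35 s × 1000 mL/L = 414.16 mL.
R = (PIP − Pplat)/V̇ = (30.5 − 9.5) / 1.1833 = 21.0/1.1833 = 17.747 cmH2O·s/L.
C = Vt/(Pplat − PEEP) = 414.16 / (9.5 − 4) = 414.16/5.5 = 75.302 mL/cmH2O.
τ = R × C = 17.747 × 0.0753 L/cmH2O = 1.336 s.
Fraction remaining at end-expiration = e^(−Te/τ) = e^(−1.75/1.336) = 0.2699 → 26.99%.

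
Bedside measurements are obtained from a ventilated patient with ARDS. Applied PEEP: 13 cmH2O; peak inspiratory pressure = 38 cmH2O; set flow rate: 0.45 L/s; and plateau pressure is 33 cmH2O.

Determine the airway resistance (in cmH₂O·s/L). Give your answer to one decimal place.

Raw = (PIP − Pplat) / flow = (38 − 33) / 0.45 = 5.0 / 0.45 = 11.111 cmH2O·s/L.

11.1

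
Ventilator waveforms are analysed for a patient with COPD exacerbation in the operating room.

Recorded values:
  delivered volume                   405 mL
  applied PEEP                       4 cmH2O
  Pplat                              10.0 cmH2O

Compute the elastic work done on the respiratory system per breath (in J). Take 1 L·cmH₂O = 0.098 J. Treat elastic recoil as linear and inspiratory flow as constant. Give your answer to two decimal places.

Elastic work ≈ ½ × (Pplat − PEEP) × Vt = 0.5 × (10.0 − 4) × 0.405 L = 0.5 × 6.0 × 0.405 = 1.215 L·cmH2O.
× 0.098 J/(L·cmH2O) → 0.1191 J.

0.12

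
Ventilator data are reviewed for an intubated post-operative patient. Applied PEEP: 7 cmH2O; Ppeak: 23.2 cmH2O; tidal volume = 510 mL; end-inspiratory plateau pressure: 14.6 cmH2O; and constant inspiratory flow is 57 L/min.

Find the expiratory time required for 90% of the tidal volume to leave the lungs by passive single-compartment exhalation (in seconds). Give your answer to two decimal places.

1.40

Flow: 57 L/min ÷ 60 = 0.95 L/s.
R = (PIP − Pplat)/V̇ = (23.2 − 14.6) / 0.95 = 8.6/0.95 = 9.053 cmH2O·s/L.
C = Vt/(Pplat − PEEP) = 510.0 / (14.6 − 7) = 510.0/7.6 = 67.105 mL/cmH2O.
τ = R × C = 9.053 × 0.06711 L/cmH2O = 0.6075 s.
t = −τ·ln(1 − 0.90) = −0.6075·ln(0.1) = 1.399 s.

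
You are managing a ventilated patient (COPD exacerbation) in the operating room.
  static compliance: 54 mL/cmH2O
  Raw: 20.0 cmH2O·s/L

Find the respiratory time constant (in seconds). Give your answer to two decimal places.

τ = R × C = 20.0 × 54 mL/cmH2O = 20.0 × 0.054 L/cmH2O = 1.08 s.

1.08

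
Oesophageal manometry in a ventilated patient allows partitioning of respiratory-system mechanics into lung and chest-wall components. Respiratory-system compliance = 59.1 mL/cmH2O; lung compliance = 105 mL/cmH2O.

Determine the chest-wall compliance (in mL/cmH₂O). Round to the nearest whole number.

135

1/Ccw = 1/Crs − 1/CL.
1/Ccw = 1/59.1 − 1/105 = 0.007397.
Ccw = 135.19 mL/cmH2O.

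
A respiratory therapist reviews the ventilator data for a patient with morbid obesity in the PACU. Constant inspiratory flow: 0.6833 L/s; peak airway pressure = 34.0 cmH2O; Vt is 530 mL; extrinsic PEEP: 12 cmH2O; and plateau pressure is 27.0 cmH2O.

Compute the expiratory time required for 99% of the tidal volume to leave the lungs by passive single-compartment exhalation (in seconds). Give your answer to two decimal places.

R = (PIP − Pplat)/V̇ = (34.0 − 27.0) / 0.6833 = 7.0/0.6833 = 10.244 cmH2O·s/L.
C = Vt/(Pplat − PEEP) = 530.0 / (27.0 − 12) = 530.0/15.0 = 35.333 mL/cmH2O.
τ = R × C = 10.244 × 0.03533 L/cmH2O = 0.3619 s.
t = −τ·ln(1 − 0.99) = −0.3619·ln(0.01) = 1.667 s.

1.67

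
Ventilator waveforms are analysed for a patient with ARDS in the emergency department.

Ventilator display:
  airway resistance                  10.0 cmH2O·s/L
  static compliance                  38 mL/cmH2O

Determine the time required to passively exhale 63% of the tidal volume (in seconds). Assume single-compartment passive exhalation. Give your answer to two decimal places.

τ = R × C = 10.0 × 38 mL/cmH2O = 10.0 × 0.038 L/cmH2O = 0.38 s.
Exhaled fraction f = 1 − e^(−t/τ) → t = −τ·ln(1 − f) = −0.38·ln(0.37) = 0.3778 s.

0.38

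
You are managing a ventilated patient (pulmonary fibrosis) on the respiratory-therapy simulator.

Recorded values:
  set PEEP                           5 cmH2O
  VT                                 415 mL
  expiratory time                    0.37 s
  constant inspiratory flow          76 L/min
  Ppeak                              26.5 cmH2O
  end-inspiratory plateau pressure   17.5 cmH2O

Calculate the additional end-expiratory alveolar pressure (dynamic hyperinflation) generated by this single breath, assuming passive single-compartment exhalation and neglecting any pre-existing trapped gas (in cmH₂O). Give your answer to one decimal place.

2.6

Flow: 76 L/min ÷ 60 = 1.2667 L/s.
R = (PIP − Pplat)/V̇ = (26.5 − 17.5) / 1.2667 = 9.0/1.2667 = 7.105 cmH2O·s/L.
C = Vt/(Pplat − PEEP) = 415.0 / (17.5 − 5) = 415.0/12.5 = 33.2 mL/cmH2O.
τ = R × C = 7.105 × 0.0332 L/cmH2O = 0.2359 s.
Fraction remaining = e^(−Te/τ) = e^(−0.37/0.2359) = 0.2084; trapped volume = 415.0 × 0.2084 = 86.486 mL.
Additional alveolar pressure from trapping ≈ V_trapped / C = 86.486 / 33.2 = 2.605 cmH2O.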